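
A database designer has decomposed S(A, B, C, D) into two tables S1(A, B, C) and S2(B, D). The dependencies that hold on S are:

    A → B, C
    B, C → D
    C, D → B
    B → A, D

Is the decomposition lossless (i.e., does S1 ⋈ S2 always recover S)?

Common attributes: S1 ∩ S2 = {B}.
Closure of {B}: B → A, D applies, adding A, D; A → B, C applies, adding C. So (B)⁺ = {A, B, C, D}.
This closure contains every attribute of S1, so S1 ∩ S2 → S1. The join is lossless.

Yes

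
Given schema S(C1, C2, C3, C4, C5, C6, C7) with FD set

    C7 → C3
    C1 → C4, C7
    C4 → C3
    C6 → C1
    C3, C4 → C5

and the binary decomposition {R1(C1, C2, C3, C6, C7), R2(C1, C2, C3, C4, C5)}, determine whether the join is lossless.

Common attributes: R1 ∩ R2 = {C1, C2, C3}.
Closure of {C1, C2, C3}: C1 → C4, C7 applies, adding C4, C7; C3, C4 → C5 applies, adding C5. So (C1, C2, C3)⁺ = {C1, C2, C3, C4, C5, C7}.
This closure contains every attribute of R2, so R1 ∩ R2 → R2. The join is lossless.

Yes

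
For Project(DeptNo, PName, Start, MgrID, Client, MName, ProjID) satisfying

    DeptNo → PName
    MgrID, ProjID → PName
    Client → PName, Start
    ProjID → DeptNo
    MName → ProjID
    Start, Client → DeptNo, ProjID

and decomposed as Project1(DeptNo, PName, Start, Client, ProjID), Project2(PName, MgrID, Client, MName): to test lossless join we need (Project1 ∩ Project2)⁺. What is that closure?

DeptNo, PName, Start, Client, ProjID

Project1 ∩ Project2 = {PName, Client}.
Client → PName, Start applies, adding Start
Start, Client → DeptNo, ProjID applies, adding DeptNo, ProjID
Closure: {DeptNo, PName, Start, Client, ProjID}.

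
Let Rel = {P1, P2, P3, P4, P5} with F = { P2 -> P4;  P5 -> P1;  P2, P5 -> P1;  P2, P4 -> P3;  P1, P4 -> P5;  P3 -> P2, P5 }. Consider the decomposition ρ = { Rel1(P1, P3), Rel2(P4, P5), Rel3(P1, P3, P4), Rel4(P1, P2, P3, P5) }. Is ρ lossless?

Yes

Chase test. Columns are P1, P2, P3, P4, P5; row i has aⱼ where attribute j ∈ Reli, else bᵢⱼ.
Initial tableau (one row per fragment):
  row 1: a1 b12 a3 b14 b15
  row 2: b21 b22 b23 a4 a5
  row 3: a1 b32 a3 a4 b35
  row 4: a1 a2 a3 b44 a5
Rows 2 and 4 agree on P5; apply P5→P1 and equate their P1 entries.
Rows 2 and 3 agree on P1, P4; apply P1, P4→P5 and equate their P5 entries.
Rows 1 and 3 agree on P3; apply P3→P2, P5 and equate their P2, P5 entries.
Rows 1 and 4 agree on P3; apply P3→P2, P5 and equate their P2, P5 entries.
Rows 1 and 3 agree on P2; apply P2→P4 and equate their P4 entries.
Rows 1 and 4 agree on P2; apply P2→P4 and equate their P4 entries.
Row 1 is now all distinguished symbols — the join is lossless.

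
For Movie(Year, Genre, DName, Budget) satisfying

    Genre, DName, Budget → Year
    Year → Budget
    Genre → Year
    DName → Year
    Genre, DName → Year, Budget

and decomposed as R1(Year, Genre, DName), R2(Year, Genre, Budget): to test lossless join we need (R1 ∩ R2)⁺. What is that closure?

R1 ∩ R2 = {Year, Genre}.
Year → Budget applies, adding Budget
Closure: {Year, Genre, Budget}.

Year, Genre, Budget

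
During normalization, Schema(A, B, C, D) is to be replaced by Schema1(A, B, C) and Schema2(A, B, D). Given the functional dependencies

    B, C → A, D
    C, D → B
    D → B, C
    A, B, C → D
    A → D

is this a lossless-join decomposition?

Common attributes: Schema1 ∩ Schema2 = {A, B}.
Closure of {A, B}: A → D applies, adding D; D → B, C applies, adding C. So (A, B)⁺ = {A, B, C, D}.
This closure contains every attribute of Schema1, so Schema1 ∩ Schema2 → Schema1. The join is lossless.

Yes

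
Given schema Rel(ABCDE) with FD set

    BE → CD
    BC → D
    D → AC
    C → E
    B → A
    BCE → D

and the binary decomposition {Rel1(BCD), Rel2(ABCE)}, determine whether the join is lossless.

Common attributes: Rel1 ∩ Rel2 = {BC}.
Closure of {BC}: BC → D applies, adding D; D → AC applies, adding A; C → E applies, adding E. So (BC)⁺ = {ABCDE}.
This closure contains every attribute of Rel1, so Rel1 ∩ Rel2 → Rel1. The join is lossless.

Yes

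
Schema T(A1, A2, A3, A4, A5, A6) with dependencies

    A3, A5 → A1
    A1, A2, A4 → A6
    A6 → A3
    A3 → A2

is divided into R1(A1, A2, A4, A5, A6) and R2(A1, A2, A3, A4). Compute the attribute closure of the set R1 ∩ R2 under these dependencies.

A1, A2, A3, A4, A6

R1 ∩ R2 = {A1, A2, A4}.
A1, A2, A4 → A6 applies, adding A6
A6 → A3 applies, adding A3
Closure: {A1, A2, A3, A4, A6}.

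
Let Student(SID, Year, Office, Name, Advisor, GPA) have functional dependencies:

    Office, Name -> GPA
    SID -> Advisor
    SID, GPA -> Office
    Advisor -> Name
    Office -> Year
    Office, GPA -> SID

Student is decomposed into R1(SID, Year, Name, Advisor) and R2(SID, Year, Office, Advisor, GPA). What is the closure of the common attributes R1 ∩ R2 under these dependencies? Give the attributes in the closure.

SID, Year, Name, Advisor

R1 ∩ R2 = {SID, Year, Advisor}.
Advisor → Name applies, adding Name
Closure: {SID, Year, Name, Advisor}.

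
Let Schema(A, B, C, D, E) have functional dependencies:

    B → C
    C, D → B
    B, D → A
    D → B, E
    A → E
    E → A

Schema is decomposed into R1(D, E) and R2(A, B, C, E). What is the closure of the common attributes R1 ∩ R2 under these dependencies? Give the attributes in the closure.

R1 ∩ R2 = {E}.
E → A applies, adding A
Closure: {A, E}.

A, E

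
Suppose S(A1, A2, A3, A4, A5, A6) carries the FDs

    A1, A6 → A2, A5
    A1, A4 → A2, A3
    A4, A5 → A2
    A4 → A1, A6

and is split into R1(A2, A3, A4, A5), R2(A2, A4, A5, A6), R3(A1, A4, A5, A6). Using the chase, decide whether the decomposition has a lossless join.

Yes

Chase test. Columns are A1, A2, A3, A4, A5, A6; row i has aⱼ where attribute j ∈ Ri, else bᵢⱼ.
Initial tableau (one row per fragment):
  row 1: b11 a2 a3 a4 a5 b16
  row 2: b21 a2 b23 a4 a5 a6
  row 3: a1 b32 b33 a4 a5 a6
Rows 1 and 3 agree on A4, A5; apply A4, A5→A2 and equate their A2 entries.
Rows 1 and 2 agree on A4; apply A4→A1, A6 and equate their A1, A6 entries.
Rows 1 and 3 agree on A4; apply A4→A1, A6 and equate their A1, A6 entries.
Rows 1 and 2 agree on A1, A4; apply A1, A4→A2, A3 and equate their A2, A3 entries.
Rows 1 and 3 agree on A1, A4; apply A1, A4→A2, A3 and equate their A2, A3 entries.
Row 1 is now all distinguished symbols — the join is lossless.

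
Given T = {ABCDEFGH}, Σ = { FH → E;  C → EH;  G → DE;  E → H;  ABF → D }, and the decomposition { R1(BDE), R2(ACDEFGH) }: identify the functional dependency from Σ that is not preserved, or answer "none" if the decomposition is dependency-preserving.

Check ABF → D: no single fragment contains all of {ABDF}, and the restricted closure of {ABF} across the fragments never reaches {D}.
FH → E is preserved.
C → EH is preserved.
G → DE is preserved.
E → H is preserved.

ABF → D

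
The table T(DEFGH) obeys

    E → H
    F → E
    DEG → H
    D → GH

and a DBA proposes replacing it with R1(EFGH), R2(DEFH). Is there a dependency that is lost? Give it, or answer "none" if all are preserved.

Check D → GH: no single fragment contains all of {DGH}, and the restricted closure of {D} across the fragments never reaches {GH}.
E → H is preserved.
F → E is preserved.
DEG → H is preserved.

D → GH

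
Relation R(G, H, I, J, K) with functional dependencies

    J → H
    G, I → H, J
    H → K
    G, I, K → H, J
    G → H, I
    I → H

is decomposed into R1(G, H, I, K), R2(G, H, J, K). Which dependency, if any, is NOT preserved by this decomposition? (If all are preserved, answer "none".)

J → H lies within R2.
G, I → H, J: restricted closure across fragments reaches H, J.
H → K lies within R1.
G, I, K → H, J: restricted closure across fragments reaches H, J.
G → H, I lies within R1.
I → H lies within R1.
Every dependency is enforceable on the fragments, so the decomposition is dependency-preserving.

none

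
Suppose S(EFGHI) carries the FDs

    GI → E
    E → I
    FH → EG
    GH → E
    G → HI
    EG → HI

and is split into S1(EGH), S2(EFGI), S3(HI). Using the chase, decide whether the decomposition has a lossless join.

Chase test. Columns are EFGHI; row i has aⱼ where attribute j ∈ Si, else bᵢⱼ.
Initial tableau (one row per fragment):
  row 1: a1 b12 a3 a4 b15
  row 2: a1 a2 a3 b24 a5
  row 3: b31 b32 b33 a4 a5
Rows 1 and 2 agree on E; apply E→I and equate their I entries.
Rows 1 and 2 agree on G; apply G→HI and equate their HI entries.
Row 2 is now all distinguished symbols — the join is lossless.

Yes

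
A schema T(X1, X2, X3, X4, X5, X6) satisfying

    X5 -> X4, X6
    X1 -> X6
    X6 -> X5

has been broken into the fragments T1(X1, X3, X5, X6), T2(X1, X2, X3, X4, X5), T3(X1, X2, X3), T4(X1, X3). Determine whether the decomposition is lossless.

Yes

Chase test. Columns are X1, X2, X3, X4, X5, X6; row i has aⱼ where attribute j ∈ Ti, else bᵢⱼ.
Initial tableau (one row per fragment):
  row 1: a1 b12 a3 b14 a5 a6
  row 2: a1 a2 a3 a4 a5 b26
  row 3: a1 a2 a3 b34 b35 b36
  row 4: a1 b42 a3 b44 b45 b46
Rows 1 and 2 agree on X5; apply X5→X4, X6 and equate their X4, X6 entries.
Rows 1 and 3 agree on X1; apply X1→X6 and equate their X6 entries.
Rows 1 and 4 agree on X1; apply X1→X6 and equate their X6 entries.
Rows 1 and 3 agree on X6; apply X6→X5 and equate their X5 entries.
Rows 1 and 4 agree on X6; apply X6→X5 and equate their X5 entries.
Rows 1 and 3 agree on X5; apply X5→X4, X6 and equate their X4, X6 entries.
Rows 1 and 4 agree on X5; apply X5→X4, X6 and equate their X4, X6 entries.
Row 2 is now all distinguished symbols — the join is lossless.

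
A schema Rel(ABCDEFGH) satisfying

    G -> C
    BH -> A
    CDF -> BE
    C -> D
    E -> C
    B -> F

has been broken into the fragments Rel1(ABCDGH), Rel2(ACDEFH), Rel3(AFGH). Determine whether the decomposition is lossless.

No

Chase test. Columns are ABCDEFGH; row i has aⱼ where attribute j ∈ Reli, else bᵢⱼ.
Initial tableau (one row per fragment):
  row 1: a1 a2 a3 a4 b15 b16 a7 a8
  row 2: a1 b22 a3 a4 a5 a6 b27 a8
  row 3: a1 b32 b33 b34 b35 a6 a7 a8
Rows 1 and 3 agree on G; apply G→C and equate their C entries.
Rows 1 and 3 agree on C; apply C→D and equate their D entries.
Rows 2 and 3 agree on CDF; apply CDF→BE and equate their BE entries.
No row becomes fully distinguished — the join is lossy.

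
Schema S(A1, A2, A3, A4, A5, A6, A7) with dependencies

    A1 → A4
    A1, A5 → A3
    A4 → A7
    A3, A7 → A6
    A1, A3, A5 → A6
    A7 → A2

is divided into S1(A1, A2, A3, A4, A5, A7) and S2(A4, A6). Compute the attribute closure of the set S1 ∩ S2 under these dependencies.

A2, A4, A7

S1 ∩ S2 = {A4}.
A4 → A7 applies, adding A7
A7 → A2 applies, adding A2
Closure: {A2, A4, A7}.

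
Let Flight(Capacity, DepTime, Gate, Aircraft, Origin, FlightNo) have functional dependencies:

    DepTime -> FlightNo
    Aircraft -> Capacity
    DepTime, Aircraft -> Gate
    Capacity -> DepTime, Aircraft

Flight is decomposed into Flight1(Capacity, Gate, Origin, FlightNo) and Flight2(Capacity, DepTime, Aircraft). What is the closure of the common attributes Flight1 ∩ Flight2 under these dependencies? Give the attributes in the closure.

Flight1 ∩ Flight2 = {Capacity}.
Capacity → DepTime, Aircraft applies, adding DepTime, Aircraft
DepTime → FlightNo applies, adding FlightNo
DepTime, Aircraft → Gate applies, adding Gate
Closure: {Capacity, DepTime, Gate, Aircraft, FlightNo}.

Capacity, DepTime, Gate, Aircraft, FlightNo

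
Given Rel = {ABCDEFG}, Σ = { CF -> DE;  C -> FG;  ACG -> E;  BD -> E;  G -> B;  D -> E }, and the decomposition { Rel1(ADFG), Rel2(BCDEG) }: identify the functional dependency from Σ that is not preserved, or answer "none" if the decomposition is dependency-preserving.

Check C → FG: no single fragment contains all of {CFG}, and the restricted closure of {C} across the fragments never reaches {FG}.
CF → DE is preserved.
ACG → E is preserved.
BD → E is preserved.
G → B is preserved.
D → E is preserved.

C -> FG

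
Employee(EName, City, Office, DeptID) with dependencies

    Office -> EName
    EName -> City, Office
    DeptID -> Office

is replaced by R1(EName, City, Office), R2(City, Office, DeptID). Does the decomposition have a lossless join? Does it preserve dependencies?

Lossless test: (City, Office)⁺ = {EName, City, Office}, which contains all of one fragment — lossless.
Dependency preservation: every FD's attributes lie within a single fragment, so each can be enforced locally — preserved.

lossless and dependency-preserving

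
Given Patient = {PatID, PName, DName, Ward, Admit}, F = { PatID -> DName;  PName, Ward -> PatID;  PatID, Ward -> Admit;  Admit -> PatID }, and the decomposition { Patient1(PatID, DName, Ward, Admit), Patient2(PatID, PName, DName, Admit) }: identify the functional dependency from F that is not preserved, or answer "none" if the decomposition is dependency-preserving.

Check PName, Ward → PatID: no single fragment contains all of {PatID, PName, Ward}, and the restricted closure of {PName, Ward} across the fragments never reaches {PatID}.
PatID → DName is preserved.
PatID, Ward → Admit is preserved.
Admit → PatID is preserved.

PName, Ward -> PatID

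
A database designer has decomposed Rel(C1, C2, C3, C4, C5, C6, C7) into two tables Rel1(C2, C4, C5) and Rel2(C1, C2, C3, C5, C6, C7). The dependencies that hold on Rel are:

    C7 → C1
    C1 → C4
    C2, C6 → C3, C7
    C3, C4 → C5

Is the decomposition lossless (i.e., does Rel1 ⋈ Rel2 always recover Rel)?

Common attributes: Rel1 ∩ Rel2 = {C2, C5}.
No dependency enlarges {C2, C5}, so (C2, C5)⁺ = {C2, C5}.
The closure contains neither all of Rel1 = {C2, C4, C5} nor all of Rel2 = {C1, C2, C3, C5, C6, C7}, so the common attributes are not a superkey of either fragment. The join is lossy.

No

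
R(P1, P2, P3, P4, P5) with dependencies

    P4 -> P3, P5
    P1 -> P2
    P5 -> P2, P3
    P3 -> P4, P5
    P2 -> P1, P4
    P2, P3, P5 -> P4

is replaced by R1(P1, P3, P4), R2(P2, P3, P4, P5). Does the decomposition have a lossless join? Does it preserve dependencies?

lossless and dependency-preserving

Lossless test: (P3, P4)⁺ = {P1, P2, P3, P4, P5}, which contains all of one fragment — lossless.
Dependency preservation: P1 → P2; P2 → P1, P4 are not contained in any single fragment, but the restricted closure of each left-hand side across the fragments still reaches the right-hand side; the remaining FDs each lie inside some fragment. All dependencies are preserved.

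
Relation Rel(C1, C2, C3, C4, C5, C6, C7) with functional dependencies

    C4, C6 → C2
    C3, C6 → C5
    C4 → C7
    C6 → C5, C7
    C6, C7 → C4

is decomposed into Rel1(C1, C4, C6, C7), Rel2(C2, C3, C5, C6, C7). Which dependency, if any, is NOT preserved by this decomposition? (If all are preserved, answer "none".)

none

C4, C6 → C2: restricted closure across fragments reaches C2.
C3, C6 → C5 lies within Rel2.
C4 → C7 lies within Rel1.
C6 → C5, C7 lies within Rel2.
C6, C7 → C4 lies within Rel1.
Every dependency is enforceable on the fragments, so the decomposition is dependency-preserving.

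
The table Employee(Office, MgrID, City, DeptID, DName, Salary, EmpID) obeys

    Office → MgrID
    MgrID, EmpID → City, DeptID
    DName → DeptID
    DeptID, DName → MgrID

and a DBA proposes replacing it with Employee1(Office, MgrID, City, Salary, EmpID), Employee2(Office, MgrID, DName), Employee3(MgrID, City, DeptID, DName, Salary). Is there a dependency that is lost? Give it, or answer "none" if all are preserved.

MgrID, EmpID → City, DeptID

Check MgrID, EmpID → City, DeptID: no single fragment contains all of {MgrID, City, DeptID, EmpID}, and the restricted closure of {MgrID, EmpID} across the fragments never reaches {City, DeptID}.
Office → MgrID is preserved.
DName → DeptID is preserved.
DeptID, DName → MgrID is preserved.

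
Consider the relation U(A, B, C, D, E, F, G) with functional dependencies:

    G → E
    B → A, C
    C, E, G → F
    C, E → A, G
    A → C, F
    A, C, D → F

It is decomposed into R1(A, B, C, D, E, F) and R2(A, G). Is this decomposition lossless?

No

Common attributes: R1 ∩ R2 = {A}.
Closure of {A}: A → C, F applies, adding C, F. So (A)⁺ = {A, C, F}.
The closure contains neither all of R1 = {A, B, C, D, E, F} nor all of R2 = {A, G}, so the common attributes are not a superkey of either fragment. The join is lossy.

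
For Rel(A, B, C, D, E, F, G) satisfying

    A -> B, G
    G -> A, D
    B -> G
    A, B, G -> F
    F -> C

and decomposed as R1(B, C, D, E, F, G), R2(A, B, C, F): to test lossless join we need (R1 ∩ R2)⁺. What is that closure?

A, B, C, D, F, G

R1 ∩ R2 = {B, C, F}.
B → G applies, adding G
G → A, D applies, adding A, D
Closure: {A, B, C, D, F, G}.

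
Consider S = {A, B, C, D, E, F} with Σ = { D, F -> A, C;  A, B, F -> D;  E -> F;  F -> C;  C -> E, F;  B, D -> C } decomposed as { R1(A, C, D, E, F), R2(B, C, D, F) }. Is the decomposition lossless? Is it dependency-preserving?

lossless but not dependency-preserving

Lossless test: (C, D, F)⁺ = {A, C, D, E, F}, which contains all of one fragment — lossless.
Dependency preservation: the restricted closure of {A, B, F} across the fragments never reaches {D}, so A, B, F → D cannot be enforced without a join — not preserved.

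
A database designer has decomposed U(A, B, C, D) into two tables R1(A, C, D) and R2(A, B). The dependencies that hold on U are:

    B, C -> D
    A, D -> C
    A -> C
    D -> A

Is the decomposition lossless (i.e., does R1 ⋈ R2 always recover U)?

No

Common attributes: R1 ∩ R2 = {A}.
Closure of {A}: A → C applies, adding C. So (A)⁺ = {A, C}.
The closure contains neither all of R1 = {A, C, D} nor all of R2 = {A, B}, so the common attributes are not a superkey of either fragment. The join is lossy.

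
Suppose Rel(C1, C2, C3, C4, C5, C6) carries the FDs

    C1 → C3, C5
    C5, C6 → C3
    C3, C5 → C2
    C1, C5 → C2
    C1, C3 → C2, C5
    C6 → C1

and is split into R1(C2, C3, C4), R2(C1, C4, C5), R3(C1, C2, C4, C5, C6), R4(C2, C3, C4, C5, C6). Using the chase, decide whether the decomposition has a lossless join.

Yes

Chase test. Columns are C1, C2, C3, C4, C5, C6; row i has aⱼ where attribute j ∈ Ri, else bᵢⱼ.
Initial tableau (one row per fragment):
  row 1: b11 a2 a3 a4 b15 b16
  row 2: a1 b22 b23 a4 a5 b26
  row 3: a1 a2 b33 a4 a5 a6
  row 4: b41 a2 a3 a4 a5 a6
Rows 2 and 3 agree on C1; apply C1→C3, C5 and equate their C3, C5 entries.
Rows 3 and 4 agree on C5, C6; apply C5, C6→C3 and equate their C3 entries.
Rows 2 and 3 agree on C3, C5; apply C3, C5→C2 and equate their C2 entries.
Rows 3 and 4 agree on C6; apply C6→C1 and equate their C1 entries.
Row 3 is now all distinguished symbols — the join is lossless.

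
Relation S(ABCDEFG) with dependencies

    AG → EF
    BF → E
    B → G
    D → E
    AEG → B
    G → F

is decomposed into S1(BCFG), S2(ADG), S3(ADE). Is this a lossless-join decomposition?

Chase test. Columns are ABCDEFG; row i has aⱼ where attribute j ∈ Si, else bᵢⱼ.
Initial tableau (one row per fragment):
  row 1: b11 a2 a3 b14 b15 a6 a7
  row 2: a1 b22 b23 a4 b25 b26 a7
  row 3: a1 b32 b33 a4 a5 b36 b37
Rows 2 and 3 agree on D; apply D→E and equate their E entries.
Rows 1 and 2 agree on G; apply G→F and equate their F entries.
No row becomes fully distinguished — the join is lossy.

No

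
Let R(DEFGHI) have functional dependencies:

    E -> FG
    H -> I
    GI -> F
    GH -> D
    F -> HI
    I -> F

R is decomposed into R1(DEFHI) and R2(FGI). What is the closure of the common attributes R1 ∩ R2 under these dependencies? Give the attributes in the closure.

FHI

R1 ∩ R2 = {FI}.
F → HI applies, adding H
Closure: {FHI}.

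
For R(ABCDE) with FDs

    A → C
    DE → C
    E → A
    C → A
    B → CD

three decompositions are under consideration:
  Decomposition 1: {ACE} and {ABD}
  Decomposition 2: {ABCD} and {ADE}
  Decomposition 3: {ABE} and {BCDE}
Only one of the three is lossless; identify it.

Decomposition 3

Decomposition 1: common = {A}, closure = {AC} → lossy.
Decomposition 2: common = {AD}, closure = {ACD} → lossy.
Decomposition 3: common = {BE}, closure = {ABCDE} → lossless.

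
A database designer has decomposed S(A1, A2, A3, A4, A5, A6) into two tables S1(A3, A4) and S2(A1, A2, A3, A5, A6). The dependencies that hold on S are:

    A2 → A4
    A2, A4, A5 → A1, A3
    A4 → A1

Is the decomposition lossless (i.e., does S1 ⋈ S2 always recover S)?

Common attributes: S1 ∩ S2 = {A3}.
No dependency enlarges {A3}, so (A3)⁺ = {A3}.
The closure contains neither all of S1 = {A3, A4} nor all of S2 = {A1, A2, A3, A5, A6}, so the common attributes are not a superkey of either fragment. The join is lossy.

No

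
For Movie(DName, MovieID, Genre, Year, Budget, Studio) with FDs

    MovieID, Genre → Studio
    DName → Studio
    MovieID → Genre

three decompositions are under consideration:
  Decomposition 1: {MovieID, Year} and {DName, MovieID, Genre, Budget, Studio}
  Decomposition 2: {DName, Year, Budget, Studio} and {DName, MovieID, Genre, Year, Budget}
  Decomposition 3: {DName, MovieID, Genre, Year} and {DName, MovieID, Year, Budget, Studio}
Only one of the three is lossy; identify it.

Decomposition 1

Decomposition 1: common = {MovieID}, closure = {MovieID, Genre, Studio} → lossy.
Decomposition 2: common = {DName, Year, Budget}, closure = {DName, Year, Budget, Studio} → lossless.
Decomposition 3: common = {DName, MovieID, Year}, closure = {DName, MovieID, Genre, Year, Studio} → lossless.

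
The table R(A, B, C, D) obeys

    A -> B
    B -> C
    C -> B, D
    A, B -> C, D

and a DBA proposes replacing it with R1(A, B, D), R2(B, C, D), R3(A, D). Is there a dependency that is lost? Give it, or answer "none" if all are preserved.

A → B lies within R1.
B → C lies within R2.
C → B, D lies within R2.
A, B → C, D: restricted closure across fragments reaches C, D.
Every dependency is enforceable on the fragments, so the decomposition is dependency-preserving.

none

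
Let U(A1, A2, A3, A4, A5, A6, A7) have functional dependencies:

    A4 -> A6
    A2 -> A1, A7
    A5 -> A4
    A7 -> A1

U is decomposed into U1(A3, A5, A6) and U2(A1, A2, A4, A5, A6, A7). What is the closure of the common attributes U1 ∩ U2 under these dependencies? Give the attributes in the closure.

A4, A5, A6

U1 ∩ U2 = {A5, A6}.
A5 → A4 applies, adding A4
Closure: {A4, A5, A6}.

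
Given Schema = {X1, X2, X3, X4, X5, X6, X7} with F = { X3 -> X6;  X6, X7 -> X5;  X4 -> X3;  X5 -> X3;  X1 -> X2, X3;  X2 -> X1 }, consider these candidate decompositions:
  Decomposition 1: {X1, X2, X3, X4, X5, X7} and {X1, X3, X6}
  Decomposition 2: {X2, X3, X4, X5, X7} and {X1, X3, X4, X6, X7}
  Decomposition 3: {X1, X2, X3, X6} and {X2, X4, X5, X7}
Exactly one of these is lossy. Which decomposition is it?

Decomposition 1: common = {X1, X3}, closure = {X1, X2, X3, X6} → lossless.
Decomposition 2: common = {X3, X4, X7}, closure = {X3, X4, X5, X6, X7} → lossy.
Decomposition 3: common = {X2}, closure = {X1, X2, X3, X6} → lossless.

Decomposition 2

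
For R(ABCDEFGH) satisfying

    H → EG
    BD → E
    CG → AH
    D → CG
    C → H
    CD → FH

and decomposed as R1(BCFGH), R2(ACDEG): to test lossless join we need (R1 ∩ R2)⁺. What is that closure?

R1 ∩ R2 = {CG}.
CG → AH applies, adding AH
H → EG applies, adding E
Closure: {ACEGH}.

ACEGH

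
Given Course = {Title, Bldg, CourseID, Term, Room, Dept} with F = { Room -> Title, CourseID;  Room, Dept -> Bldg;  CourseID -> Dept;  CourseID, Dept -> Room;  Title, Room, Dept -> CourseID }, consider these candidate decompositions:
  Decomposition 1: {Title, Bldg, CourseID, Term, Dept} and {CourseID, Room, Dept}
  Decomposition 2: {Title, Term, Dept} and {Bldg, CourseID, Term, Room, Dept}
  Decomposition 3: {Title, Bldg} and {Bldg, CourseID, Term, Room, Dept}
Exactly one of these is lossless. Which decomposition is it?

Decomposition 1: common = {CourseID, Dept}, closure = {Title, Bldg, CourseID, Room, Dept} → lossless.
Decomposition 2: common = {Term, Dept}, closure = {Term, Dept} → lossy.
Decomposition 3: common = {Bldg}, closure = {Bldg} → lossy.

Decomposition 1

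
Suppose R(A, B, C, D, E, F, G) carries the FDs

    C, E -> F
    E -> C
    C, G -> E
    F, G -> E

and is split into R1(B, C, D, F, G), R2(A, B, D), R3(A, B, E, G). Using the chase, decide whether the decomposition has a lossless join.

Chase test. Columns are A, B, C, D, E, F, G; row i has aⱼ where attribute j ∈ Ri, else bᵢⱼ.
Initial tableau (one row per fragment):
  row 1: b11 a2 a3 a4 b15 a6 a7
  row 2: a1 a2 b23 a4 b25 b26 b27
  row 3: a1 a2 b33 b34 a5 b36 a7
No row becomes fully distinguished — the join is lossy.

No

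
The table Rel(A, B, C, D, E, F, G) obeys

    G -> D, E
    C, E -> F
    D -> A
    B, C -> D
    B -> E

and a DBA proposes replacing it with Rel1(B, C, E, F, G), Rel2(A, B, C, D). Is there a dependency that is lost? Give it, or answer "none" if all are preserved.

Check G → D, E: no single fragment contains all of {D, E, G}, and the restricted closure of {G} across the fragments never reaches {D, E}.
C, E → F is preserved.
D → A is preserved.
B, C → D is preserved.
B → E is preserved.

G -> D, E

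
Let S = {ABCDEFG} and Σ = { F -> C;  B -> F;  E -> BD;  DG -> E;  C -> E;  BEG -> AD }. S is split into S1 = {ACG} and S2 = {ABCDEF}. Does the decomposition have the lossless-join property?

Yes

Common attributes: S1 ∩ S2 = {AC}.
Closure of {AC}: C → E applies, adding E; E → BD applies, adding BD; B → F applies, adding F. So (AC)⁺ = {ABCDEF}.
This closure contains every attribute of S2, so S1 ∩ S2 → S2. The join is lossless.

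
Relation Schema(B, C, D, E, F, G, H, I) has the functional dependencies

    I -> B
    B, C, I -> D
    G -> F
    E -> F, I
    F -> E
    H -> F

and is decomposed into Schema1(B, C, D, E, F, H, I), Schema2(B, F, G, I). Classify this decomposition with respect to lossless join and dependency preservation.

Lossless test: (B, F, I)⁺ = {B, E, F, I}, which is a superkey of neither fragment — lossy.
Dependency preservation: every FD's attributes lie within a single fragment, so each can be enforced locally — preserved.

lossy but dependency-preserving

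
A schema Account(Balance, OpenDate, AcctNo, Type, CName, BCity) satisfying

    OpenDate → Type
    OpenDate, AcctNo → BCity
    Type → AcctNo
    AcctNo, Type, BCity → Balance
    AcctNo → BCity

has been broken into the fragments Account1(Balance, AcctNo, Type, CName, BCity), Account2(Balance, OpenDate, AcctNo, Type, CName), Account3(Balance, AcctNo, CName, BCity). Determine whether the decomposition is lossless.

Yes

Chase test. Columns are Balance, OpenDate, AcctNo, Type, CName, BCity; row i has aⱼ where attribute j ∈ Accounti, else bᵢⱼ.
Initial tableau (one row per fragment):
  row 1: a1 b12 a3 a4 a5 a6
  row 2: a1 a2 a3 a4 a5 b26
  row 3: a1 b32 a3 b34 a5 a6
Rows 1 and 2 agree on AcctNo; apply AcctNo→BCity and equate their BCity entries.
Row 2 is now all distinguished symbols — the join is lossless.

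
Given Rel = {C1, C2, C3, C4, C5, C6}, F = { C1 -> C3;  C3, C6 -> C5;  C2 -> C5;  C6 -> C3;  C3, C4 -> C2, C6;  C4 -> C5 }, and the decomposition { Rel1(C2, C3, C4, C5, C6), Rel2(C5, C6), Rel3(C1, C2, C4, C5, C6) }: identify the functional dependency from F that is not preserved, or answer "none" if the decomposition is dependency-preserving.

C1 -> C3

Check C1 → C3: no single fragment contains all of {C1, C3}, and the restricted closure of {C1} across the fragments never reaches {C3}.
C3, C6 → C5 is preserved.
C2 → C5 is preserved.
C6 → C3 is preserved.
C3, C4 → C2, C6 is preserved.
C4 → C5 is preserved.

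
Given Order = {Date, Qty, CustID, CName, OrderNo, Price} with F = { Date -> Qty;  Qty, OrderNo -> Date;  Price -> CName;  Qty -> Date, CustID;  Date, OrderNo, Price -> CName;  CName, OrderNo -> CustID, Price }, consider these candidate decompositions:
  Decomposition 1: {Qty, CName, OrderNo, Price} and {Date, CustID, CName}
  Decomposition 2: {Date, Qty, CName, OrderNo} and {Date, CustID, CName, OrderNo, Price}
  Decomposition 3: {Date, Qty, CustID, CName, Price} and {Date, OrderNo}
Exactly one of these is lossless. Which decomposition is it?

Decomposition 1: common = {CName}, closure = {CName} → lossy.
Decomposition 2: common = {Date, CName, OrderNo}, closure = {Date, Qty, CustID, CName, OrderNo, Price} → lossless.
Decomposition 3: common = {Date}, closure = {Date, Qty, CustID} → lossy.

Decomposition 2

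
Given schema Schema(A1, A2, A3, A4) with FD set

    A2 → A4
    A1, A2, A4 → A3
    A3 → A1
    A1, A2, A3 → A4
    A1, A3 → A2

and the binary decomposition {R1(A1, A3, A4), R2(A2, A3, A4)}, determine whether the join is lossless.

Yes

Common attributes: R1 ∩ R2 = {A3, A4}.
Closure of {A3, A4}: A3 → A1 applies, adding A1; A1, A3 → A2 applies, adding A2. So (A3, A4)⁺ = {A1, A2, A3, A4}.
This closure contains every attribute of R1, so R1 ∩ R2 → R1. The join is lossless.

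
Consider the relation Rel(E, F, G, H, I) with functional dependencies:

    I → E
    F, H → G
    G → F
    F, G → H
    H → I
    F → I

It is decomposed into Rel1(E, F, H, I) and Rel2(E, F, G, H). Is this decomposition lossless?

Yes

Common attributes: Rel1 ∩ Rel2 = {E, F, H}.
Closure of {E, F, H}: F, H → G applies, adding G; H → I applies, adding I. So (E, F, H)⁺ = {E, F, G, H, I}.
This closure contains every attribute of Rel1, so Rel1 ∩ Rel2 → Rel1. The join is lossless.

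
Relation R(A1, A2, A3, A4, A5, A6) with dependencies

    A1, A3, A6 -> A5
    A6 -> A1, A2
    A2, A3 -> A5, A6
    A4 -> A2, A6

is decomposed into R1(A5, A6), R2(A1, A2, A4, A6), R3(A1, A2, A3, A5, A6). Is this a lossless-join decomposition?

Chase test. Columns are A1, A2, A3, A4, A5, A6; row i has aⱼ where attribute j ∈ Ri, else bᵢⱼ.
Initial tableau (one row per fragment):
  row 1: b11 b12 b13 b14 a5 a6
  row 2: a1 a2 b23 a4 b25 a6
  row 3: a1 a2 a3 b34 a5 a6
Rows 1 and 2 agree on A6; apply A6→A1, A2 and equate their A1, A2 entries.
No row becomes fully distinguished — the join is lossy.

No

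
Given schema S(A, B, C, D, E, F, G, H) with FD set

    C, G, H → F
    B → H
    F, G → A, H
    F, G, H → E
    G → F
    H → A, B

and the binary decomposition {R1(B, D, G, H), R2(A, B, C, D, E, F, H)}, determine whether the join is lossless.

Common attributes: R1 ∩ R2 = {B, D, H}.
Closure of {B, D, H}: H → A, B applies, adding A. So (B, D, H)⁺ = {A, B, D, H}.
The closure contains neither all of R1 = {B, D, G, H} nor all of R2 = {A, B, C, D, E, F, H}, so the common attributes are not a superkey of either fragment. The join is lossy.

No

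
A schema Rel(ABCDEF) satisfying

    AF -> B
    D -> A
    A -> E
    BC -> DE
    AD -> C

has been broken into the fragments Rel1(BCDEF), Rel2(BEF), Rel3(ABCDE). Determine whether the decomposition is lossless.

Chase test. Columns are ABCDEF; row i has aⱼ where attribute j ∈ Reli, else bᵢⱼ.
Initial tableau (one row per fragment):
  row 1: b11 a2 a3 a4 a5 a6
  row 2: b21 a2 b23 b24 a5 a6
  row 3: a1 a2 a3 a4 a5 b36
Rows 1 and 3 agree on D; apply D→A and equate their A entries.
Row 1 is now all distinguished symbols — the join is lossless.

Yes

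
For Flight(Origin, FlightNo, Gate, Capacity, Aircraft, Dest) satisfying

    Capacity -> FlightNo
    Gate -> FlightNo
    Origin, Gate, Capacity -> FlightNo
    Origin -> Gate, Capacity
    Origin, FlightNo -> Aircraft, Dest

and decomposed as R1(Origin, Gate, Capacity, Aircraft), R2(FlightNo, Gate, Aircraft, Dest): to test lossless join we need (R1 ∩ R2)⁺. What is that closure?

R1 ∩ R2 = {Gate, Aircraft}.
Gate → FlightNo applies, adding FlightNo
Closure: {FlightNo, Gate, Aircraft}.

FlightNo, Gate, Aircraft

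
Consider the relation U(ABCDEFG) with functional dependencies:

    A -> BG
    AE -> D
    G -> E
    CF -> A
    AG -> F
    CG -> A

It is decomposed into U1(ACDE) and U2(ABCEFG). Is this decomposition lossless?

Common attributes: U1 ∩ U2 = {ACE}.
Closure of {ACE}: A → BG applies, adding BG; AE → D applies, adding D; AG → F applies, adding F. So (ACE)⁺ = {ABCDEFG}.
This closure contains every attribute of U1, so U1 ∩ U2 → U1. The join is lossless.

Yes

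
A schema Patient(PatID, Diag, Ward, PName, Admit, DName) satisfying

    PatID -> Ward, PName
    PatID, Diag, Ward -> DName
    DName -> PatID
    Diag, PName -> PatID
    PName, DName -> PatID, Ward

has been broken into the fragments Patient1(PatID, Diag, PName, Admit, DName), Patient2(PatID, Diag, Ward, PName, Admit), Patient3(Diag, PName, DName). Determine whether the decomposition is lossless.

Chase test. Columns are PatID, Diag, Ward, PName, Admit, DName; row i has aⱼ where attribute j ∈ Patienti, else bᵢⱼ.
Initial tableau (one row per fragment):
  row 1: a1 a2 b13 a4 a5 a6
  row 2: a1 a2 a3 a4 a5 b26
  row 3: b31 a2 b33 a4 b35 a6
Rows 1 and 2 agree on PatID; apply PatID→Ward, PName and equate their Ward, PName entries.
Rows 1 and 2 agree on PatID, Diag, Ward; apply PatID, Diag, Ward→DName and equate their DName entries.
Rows 1 and 3 agree on DName; apply DName→PatID and equate their PatID entries.
Rows 1 and 3 agree on PName, DName; apply PName, DName→PatID, Ward and equate their PatID, Ward entries.
Row 1 is now all distinguished symbols — the join is lossless.

Yes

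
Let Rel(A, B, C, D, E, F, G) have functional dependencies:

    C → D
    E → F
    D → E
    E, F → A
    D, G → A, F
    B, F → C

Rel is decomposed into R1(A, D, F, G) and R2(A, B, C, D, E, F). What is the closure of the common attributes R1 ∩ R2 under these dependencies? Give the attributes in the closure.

R1 ∩ R2 = {A, D, F}.
D → E applies, adding E
Closure: {A, D, E, F}.

A, D, E, F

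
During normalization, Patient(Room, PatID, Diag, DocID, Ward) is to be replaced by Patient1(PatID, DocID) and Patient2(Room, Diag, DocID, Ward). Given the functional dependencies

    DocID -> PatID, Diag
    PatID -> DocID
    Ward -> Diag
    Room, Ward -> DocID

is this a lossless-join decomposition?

Common attributes: Patient1 ∩ Patient2 = {DocID}.
Closure of {DocID}: DocID → PatID, Diag applies, adding PatID, Diag. So (DocID)⁺ = {PatID, Diag, DocID}.
This closure contains every attribute of Patient1, so Patient1 ∩ Patient2 → Patient1. The join is lossless.

Yes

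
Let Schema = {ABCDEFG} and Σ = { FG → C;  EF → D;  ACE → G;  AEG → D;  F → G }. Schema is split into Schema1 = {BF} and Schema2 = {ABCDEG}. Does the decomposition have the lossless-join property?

No

Common attributes: Schema1 ∩ Schema2 = {B}.
No dependency enlarges {B}, so (B)⁺ = {B}.
The closure contains neither all of Schema1 = {BF} nor all of Schema2 = {ABCDEG}, so the common attributes are not a superkey of either fragment. The join is lossy.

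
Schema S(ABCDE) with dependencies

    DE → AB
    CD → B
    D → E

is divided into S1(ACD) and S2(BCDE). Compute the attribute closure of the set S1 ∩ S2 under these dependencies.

ABCDE

S1 ∩ S2 = {CD}.
CD → B applies, adding B
D → E applies, adding E
DE → AB applies, adding A
Closure: {ABCDE}.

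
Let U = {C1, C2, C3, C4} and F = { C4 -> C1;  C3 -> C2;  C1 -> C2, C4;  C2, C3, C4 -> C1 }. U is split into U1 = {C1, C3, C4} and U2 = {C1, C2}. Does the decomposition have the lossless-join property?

Common attributes: U1 ∩ U2 = {C1}.
Closure of {C1}: C1 → C2, C4 applies, adding C2, C4. So (C1)⁺ = {C1, C2, C4}.
This closure contains every attribute of U2, so U1 ∩ U2 → U2. The join is lossless.

Yes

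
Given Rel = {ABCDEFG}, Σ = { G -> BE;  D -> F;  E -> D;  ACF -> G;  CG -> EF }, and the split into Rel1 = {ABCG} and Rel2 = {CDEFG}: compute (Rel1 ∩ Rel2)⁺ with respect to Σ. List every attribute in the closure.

Rel1 ∩ Rel2 = {CG}.
G → BE applies, adding BE
E → D applies, adding D
CG → EF applies, adding F
Closure: {BCDEFG}.

BCDEFG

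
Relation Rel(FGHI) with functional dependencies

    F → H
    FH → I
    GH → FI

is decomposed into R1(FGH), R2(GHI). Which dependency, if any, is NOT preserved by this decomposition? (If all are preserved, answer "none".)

Check FH → I: no single fragment contains all of {FHI}, and the restricted closure of {FH} across the fragments never reaches {I}.
F → H is preserved.
GH → FI is preserved.

FH → I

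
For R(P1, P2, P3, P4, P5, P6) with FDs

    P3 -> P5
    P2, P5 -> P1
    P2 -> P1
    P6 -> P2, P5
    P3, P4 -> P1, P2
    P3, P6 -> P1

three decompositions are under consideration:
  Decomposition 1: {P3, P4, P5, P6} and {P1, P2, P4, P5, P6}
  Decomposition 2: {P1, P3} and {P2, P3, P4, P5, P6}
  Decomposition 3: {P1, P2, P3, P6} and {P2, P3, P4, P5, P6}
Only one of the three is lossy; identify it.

Decomposition 1: common = {P4, P5, P6}, closure = {P1, P2, P4, P5, P6} → lossless.
Decomposition 2: common = {P3}, closure = {P3, P5} → lossy.
Decomposition 3: common = {P2, P3, P6}, closure = {P1, P2, P3, P5, P6} → lossless.

Decomposition 2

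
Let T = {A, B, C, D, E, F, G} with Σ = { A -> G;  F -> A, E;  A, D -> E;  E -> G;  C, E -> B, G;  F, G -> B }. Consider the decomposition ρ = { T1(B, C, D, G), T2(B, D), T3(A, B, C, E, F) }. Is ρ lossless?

No

Chase test. Columns are A, B, C, D, E, F, G; row i has aⱼ where attribute j ∈ Ti, else bᵢⱼ.
Initial tableau (one row per fragment):
  row 1: b11 a2 a3 a4 b15 b16 a7
  row 2: b21 a2 b23 a4 b25 b26 b27
  row 3: a1 a2 a3 b34 a5 a6 b37
No row becomes fully distinguished — the join is lossy.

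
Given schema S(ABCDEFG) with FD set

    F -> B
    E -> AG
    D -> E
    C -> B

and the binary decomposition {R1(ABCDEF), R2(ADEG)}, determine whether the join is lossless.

Yes

Common attributes: R1 ∩ R2 = {ADE}.
Closure of {ADE}: E → AG applies, adding G. So (ADE)⁺ = {ADEG}.
This closure contains every attribute of R2, so R1 ∩ R2 → R2. The join is lossless.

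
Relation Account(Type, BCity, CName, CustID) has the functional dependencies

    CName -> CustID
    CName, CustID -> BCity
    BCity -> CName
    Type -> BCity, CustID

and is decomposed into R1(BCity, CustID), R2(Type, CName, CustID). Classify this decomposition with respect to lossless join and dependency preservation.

lossy and not dependency-preserving

Lossless test: (CustID)⁺ = {CustID}, which is a superkey of neither fragment — lossy.
Dependency preservation: the restricted closure of {CName, CustID} across the fragments never reaches {BCity}, so CName, CustID → BCity cannot be enforced without a join — not preserved.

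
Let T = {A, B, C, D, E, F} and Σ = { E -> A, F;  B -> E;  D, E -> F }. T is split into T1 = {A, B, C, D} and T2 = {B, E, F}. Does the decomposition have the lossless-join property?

Yes

Common attributes: T1 ∩ T2 = {B}.
Closure of {B}: B → E applies, adding E; E → A, F applies, adding A, F. So (B)⁺ = {A, B, E, F}.
This closure contains every attribute of T2, so T1 ∩ T2 → T2. The join is lossless.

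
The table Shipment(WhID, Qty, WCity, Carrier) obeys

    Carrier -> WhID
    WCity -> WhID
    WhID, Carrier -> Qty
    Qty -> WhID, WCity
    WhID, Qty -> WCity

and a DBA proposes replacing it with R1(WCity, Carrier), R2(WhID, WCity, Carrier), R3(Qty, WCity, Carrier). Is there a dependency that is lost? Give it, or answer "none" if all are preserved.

Carrier → WhID lies within R2.
WCity → WhID lies within R2.
WhID, Carrier → Qty: restricted closure across fragments reaches Qty.
Qty → WhID, WCity: restricted closure across fragments reaches WhID, WCity.
WhID, Qty → WCity: restricted closure across fragments reaches WCity.
Every dependency is enforceable on the fragments, so the decomposition is dependency-preserving.

none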